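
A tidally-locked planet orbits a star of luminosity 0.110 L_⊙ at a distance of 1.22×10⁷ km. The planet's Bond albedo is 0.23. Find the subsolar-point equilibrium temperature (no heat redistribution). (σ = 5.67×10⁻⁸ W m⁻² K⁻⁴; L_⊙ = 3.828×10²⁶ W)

T_ss ≈ 744 K

d = 1.22×10⁷ km = 1.22×10¹⁰ m.
L = 0.110 × 3.828×10²⁶ = 4.21×10²⁵ W.
Flux: S = L/(4πd²) = 4.21×10²⁵/(4π×(1.22×10¹⁰)²) = 2.25×10⁴ W m⁻².
At the subsolar point the surface absorbs S(1−A) and emits σT⁴ per unit area — no factor of 4, since only the local patch is in balance.
T = [2.25×10⁴ × 0.77 / 5.67×10⁻⁸]^(1/4) = (3.06×10¹¹)^(1/4) = 744 K.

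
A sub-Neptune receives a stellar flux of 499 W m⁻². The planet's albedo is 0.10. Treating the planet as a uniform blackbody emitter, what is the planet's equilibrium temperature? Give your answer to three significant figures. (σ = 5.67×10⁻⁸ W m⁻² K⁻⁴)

T_eq ≈ 211 K

Energy balance: absorbed = emitted ⇒ πR²·S(1−A) = 4πR²·σT_eq⁴, so T_eq⁴ = S(1−A)/(4σ).
T_eq = [499 × 0.90 / (4 × 5.67×10⁻⁸)]^(1/4) = (1.98×10⁹)^(1/4) = 211 K.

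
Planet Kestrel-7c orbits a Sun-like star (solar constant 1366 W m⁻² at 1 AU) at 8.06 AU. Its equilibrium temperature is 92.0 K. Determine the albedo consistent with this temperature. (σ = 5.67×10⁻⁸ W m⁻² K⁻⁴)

A ≈ 0.23

Flux at 8.06 AU: S = 1366/8.06² = 21.0 W m⁻².
From T_eq⁴ = S(1−A)/(4σ): 1−A = 4σT_eq⁴/S.
1−A = 4 × 5.67×10⁻⁸ × (92.0)⁴ / 21.0 = 0.773.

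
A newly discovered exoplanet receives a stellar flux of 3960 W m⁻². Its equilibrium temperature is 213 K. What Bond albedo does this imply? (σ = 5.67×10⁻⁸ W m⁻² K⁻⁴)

A ≈ 0.88

From T_eq⁴ = S(1−A)/(4σ): 1−A = 4σT_eq⁴/S.
1−A = 4 × 5.67×10⁻⁸ × (213)⁴ / 3960 = 0.118.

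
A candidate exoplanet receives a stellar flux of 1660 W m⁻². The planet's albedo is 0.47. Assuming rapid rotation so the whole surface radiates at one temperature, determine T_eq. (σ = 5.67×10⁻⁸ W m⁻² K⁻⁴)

Energy balance: absorbed = emitted ⇒ πR²·S(1−A) = 4πR²·σT_eq⁴, so T_eq⁴ = S(1−A)/(4σ).
T_eq = [1660 × 0.53 / (4 × 5.67×10⁻⁸)]^(1/4) = (3.88×10⁹)^(1/4) = 250 K.

T_eq ≈ 250 K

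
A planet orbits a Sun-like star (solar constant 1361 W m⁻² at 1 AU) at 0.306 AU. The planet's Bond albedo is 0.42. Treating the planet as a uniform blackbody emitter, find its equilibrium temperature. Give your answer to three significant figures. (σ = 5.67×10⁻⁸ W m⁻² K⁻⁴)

Flux at 0.306 AU: S = 1361/0.306² = 1.45×10⁴ W m⁻².
Energy balance: absorbed = emitted ⇒ πR²·S(1−A) = 4πR²·σT_eq⁴, so T_eq⁴ = S(1−A)/(4σ).
T_eq = [1.45×10⁴ × 0.58 / (4 × 5.67×10⁻⁸)]^(1/4) = (3.72×10¹⁰)^(1/4) = 439 K.

T_eq ≈ 439 K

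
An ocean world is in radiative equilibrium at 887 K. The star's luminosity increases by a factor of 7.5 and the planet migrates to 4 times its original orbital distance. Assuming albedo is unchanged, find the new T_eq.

T_eq ∝ L^(1/4) · d^(−1/2).
T′ = 887 × 7.5^(1/4) / 4^(1/2) = 734 K.

T_eq ≈ 734 K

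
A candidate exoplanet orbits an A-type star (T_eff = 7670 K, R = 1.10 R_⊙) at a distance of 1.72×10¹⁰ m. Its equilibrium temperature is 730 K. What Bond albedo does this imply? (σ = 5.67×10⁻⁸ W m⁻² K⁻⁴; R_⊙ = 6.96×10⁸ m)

R_⋆ = 1.10 × 6.96×10⁸ = 7.66×10⁸ m.
L = 4πR_⋆²σT_⋆⁴ = 4π(7.66×10⁸)² × 5.67×10⁻⁸ × (7670)⁴ = 1.45×10²⁷ W.
S = L/(4πd²) = 3.89×10⁵ W m⁻².
From T_eq⁴ = S(1−A)/(4σ): 1−A = 4σT_eq⁴/S.
1−A = 4 × 5.67×10⁻⁸ × (730)⁴ / 3.89×10⁵ = 0.166.

A ≈ 0.83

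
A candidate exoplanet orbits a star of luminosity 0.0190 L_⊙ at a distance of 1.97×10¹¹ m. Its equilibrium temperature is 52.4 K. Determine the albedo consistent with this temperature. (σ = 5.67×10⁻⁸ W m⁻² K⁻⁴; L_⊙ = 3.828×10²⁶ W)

L = 0.0190 × 3.828×10²⁶ = 7.27×10²⁴ W.
Flux: S = L/(4πd²) = 7.27×10²⁴/(4π×(1.97×10¹¹)²) = 14.9 W m⁻².
From T_eq⁴ = S(1−A)/(4σ): 1−A = 4σT_eq⁴/S.
1−A = 4 × 5.67×10⁻⁸ × (52.4)⁴ / 14.9 = 0.115.

A ≈ 0.89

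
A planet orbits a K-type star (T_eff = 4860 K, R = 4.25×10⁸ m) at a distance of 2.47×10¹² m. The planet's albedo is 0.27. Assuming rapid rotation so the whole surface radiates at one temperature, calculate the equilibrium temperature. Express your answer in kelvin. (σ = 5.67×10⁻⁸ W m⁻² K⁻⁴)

T_eq ≈ 41.7 K

L = 4πR_⋆²σT_⋆⁴ = 4π(4.25×10⁸)² × 5.67×10⁻⁸ × (4860)⁴ = 7.18×10²⁵ W.
S = L/(4πd²) = 0.937 W m⁻².
Energy balance: absorbed = emitted ⇒ πR²·S(1−A) = 4πR²·σT_eq⁴, so T_eq⁴ = S(1−A)/(4σ).
T_eq = [0.937 × 0.73 / (4 × 5.67×10⁻⁸)]^(1/4) = (3.01×10⁶)^(1/4) = 41.7 K.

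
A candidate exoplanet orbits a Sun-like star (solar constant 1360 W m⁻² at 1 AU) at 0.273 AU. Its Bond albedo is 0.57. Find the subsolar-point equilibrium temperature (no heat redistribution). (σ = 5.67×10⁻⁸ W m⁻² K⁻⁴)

T_ss ≈ 610 K

Flux at 0.273 AU: S = 1360/0.273² = 1.82×10⁴ W m⁻².
At the subsolar point the surface absorbs S(1−A) and emits σT⁴ per unit area — no factor of 4, since only the local patch is in balance.
T = [1.82×10⁴ × 0.43 / 5.67×10⁻⁸]^(1/4) = (1.38×10¹¹)^(1/4) = 610 K.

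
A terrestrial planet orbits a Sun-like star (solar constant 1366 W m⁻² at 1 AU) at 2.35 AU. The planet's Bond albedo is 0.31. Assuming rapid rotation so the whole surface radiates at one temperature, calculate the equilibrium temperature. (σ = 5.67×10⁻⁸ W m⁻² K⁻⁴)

T_eq ≈ 166 K

Flux at 2.35 AU: S = 1366/2.35² = 247 W m⁻².
Energy balance: absorbed = emitted ⇒ πR²·S(1−A) = 4πR²·σT_eq⁴, so T_eq⁴ = S(1−A)/(4σ).
T_eq = [247 × 0.69 / (4 × 5.67×10⁻⁸)]^(1/4) = (7.53×10⁸)^(1/4) = 166 K.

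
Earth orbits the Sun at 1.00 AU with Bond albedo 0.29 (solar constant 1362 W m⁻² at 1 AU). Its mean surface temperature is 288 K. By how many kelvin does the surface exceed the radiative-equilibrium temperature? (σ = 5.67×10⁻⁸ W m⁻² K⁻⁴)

S = 1362/1.00² = 1362 W m⁻².
T_eq = [S(1−A)/(4σ)]^(1/4) = [1362×0.71/(4×5.67×10⁻⁸)]^(1/4) = 255.5 K.
ΔT = T_surf − T_eq = 288 − 255.5.

ΔT ≈ 32.5 K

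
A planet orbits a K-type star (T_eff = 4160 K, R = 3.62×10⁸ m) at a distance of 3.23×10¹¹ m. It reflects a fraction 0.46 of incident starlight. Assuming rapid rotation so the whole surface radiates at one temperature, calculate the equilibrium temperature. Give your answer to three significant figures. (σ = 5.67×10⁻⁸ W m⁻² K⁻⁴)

T_eq ≈ 84.4 K

L = 4πR_⋆²σT_⋆⁴ = 4π(3.62×10⁸)² × 5.67×10⁻⁸ × (4160)⁴ = 2.80×10²⁵ W.
S = L/(4πd²) = 21.3 W m⁻².
Energy balance: absorbed = emitted ⇒ πR²·S(1−A) = 4πR²·σT_eq⁴, so T_eq⁴ = S(1−A)/(4σ).
T_eq = [21.3 × 0.54 / (4 × 5.67×10⁻⁸)]^(1/4) = (5.08×10⁷)^(1/4) = 84.4 K.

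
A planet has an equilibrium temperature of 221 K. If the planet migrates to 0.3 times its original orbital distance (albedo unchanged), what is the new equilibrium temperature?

T_eq ≈ 403 K

T_eq ∝ L^(1/4) · d^(−1/2).
T′ = 221 / 0.3^(1/2) = 403 K.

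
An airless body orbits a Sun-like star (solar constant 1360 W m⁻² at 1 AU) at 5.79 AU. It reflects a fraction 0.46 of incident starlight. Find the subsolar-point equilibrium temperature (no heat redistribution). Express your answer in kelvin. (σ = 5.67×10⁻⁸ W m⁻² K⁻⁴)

T_ss ≈ 140 K

Flux at 5.79 AU: S = 1360/5.79² = 40.6 W m⁻².
At the subsolar point the surface absorbs S(1−A) and emits σT⁴ per unit area — no factor of 4, since only the local patch is in balance.
T = [40.6 × 0.54 / 5.67×10⁻⁸]^(1/4) = (3.86×10⁸)^(1/4) = 140 K.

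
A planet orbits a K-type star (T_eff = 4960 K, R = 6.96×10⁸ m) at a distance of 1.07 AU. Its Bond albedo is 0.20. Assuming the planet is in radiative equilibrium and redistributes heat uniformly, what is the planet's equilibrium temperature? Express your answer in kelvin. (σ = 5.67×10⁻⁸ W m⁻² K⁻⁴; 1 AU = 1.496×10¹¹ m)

T_eq ≈ 219 K

d = 1.07 AU = 1.60×10¹¹ m.
L = 4πR_⋆²σT_⋆⁴ = 4π(6.96×10⁸)² × 5.67×10⁻⁸ × (4960)⁴ = 2.09×10²⁶ W.
S = L/(4πd²) = 649 W m⁻².
Energy balance: absorbed = emitted ⇒ πR²·S(1−A) = 4πR²·σT_eq⁴, so T_eq⁴ = S(1−A)/(4σ).
T_eq = [649 × 0.80 / (4 × 5.67×10⁻⁸)]^(1/4) = (2.29×10⁹)^(1/4) = 219 K.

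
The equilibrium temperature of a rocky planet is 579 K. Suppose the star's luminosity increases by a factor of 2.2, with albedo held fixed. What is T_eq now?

T_eq ≈ 705 K

T_eq ∝ L^(1/4) · d^(−1/2).
T′ = 579 × 2.2^(1/4) = 705 K.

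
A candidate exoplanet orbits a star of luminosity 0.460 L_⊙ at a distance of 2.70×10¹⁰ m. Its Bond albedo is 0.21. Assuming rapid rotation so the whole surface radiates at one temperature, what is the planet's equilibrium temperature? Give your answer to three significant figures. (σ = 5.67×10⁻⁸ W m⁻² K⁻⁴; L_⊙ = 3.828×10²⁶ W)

L = 0.460 × 3.828×10²⁶ = 1.76×10²⁶ W.
Flux: S = L/(4πd²) = 1.76×10²⁶/(4π×(2.70×10¹⁰)²) = 1.92×10⁴ W m⁻².
Energy balance: absorbed = emitted ⇒ πR²·S(1−A) = 4πR²·σT_eq⁴, so T_eq⁴ = S(1−A)/(4σ).
T_eq = [1.92×10⁴ × 0.79 / (4 × 5.67×10⁻⁸)]^(1/4) = (6.70×10¹⁰)^(1/4) = 509 K.

T_eq ≈ 509 K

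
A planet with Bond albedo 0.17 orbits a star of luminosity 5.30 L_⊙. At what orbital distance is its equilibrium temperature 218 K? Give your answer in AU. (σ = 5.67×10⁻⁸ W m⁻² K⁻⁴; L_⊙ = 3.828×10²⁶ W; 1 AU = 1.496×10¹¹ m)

L = 5.30 × 3.828×10²⁶ = 2.03×10²⁷ W.
From T_eq⁴ = L(1−A)/(16πσd²): d = √[L(1−A)/(16πσT_eq⁴)].
d = √[2.03×10²⁷ × 0.83 / (16π × 5.67×10⁻⁸ × (218)⁴)] = 5.11×10¹¹ m = 3.42 AU.

d ≈ 3.42 AU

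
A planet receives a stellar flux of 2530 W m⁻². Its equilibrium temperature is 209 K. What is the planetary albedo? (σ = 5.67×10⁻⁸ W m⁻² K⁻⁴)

From T_eq⁴ = S(1−A)/(4σ): 1−A = 4σT_eq⁴/S.
1−A = 4 × 5.67×10⁻⁸ × (209)⁴ / 2530 = 0.171.

A ≈ 0.83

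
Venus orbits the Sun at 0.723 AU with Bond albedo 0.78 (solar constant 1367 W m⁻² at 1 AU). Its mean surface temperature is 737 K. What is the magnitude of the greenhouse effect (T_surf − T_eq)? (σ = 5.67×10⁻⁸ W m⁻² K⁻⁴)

S = 1367/0.723² = 2615 W m⁻².
T_eq = [S(1−A)/(4σ)]^(1/4) = [2615×0.22/(4×5.67×10⁻⁸)]^(1/4) = 224.4 K.
ΔT = T_surf − T_eq = 737 − 224.4.

ΔT ≈ 512.6 K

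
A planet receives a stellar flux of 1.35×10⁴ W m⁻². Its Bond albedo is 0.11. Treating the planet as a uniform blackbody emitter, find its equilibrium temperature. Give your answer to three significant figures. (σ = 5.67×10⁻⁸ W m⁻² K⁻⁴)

Energy balance: absorbed = emitted ⇒ πR²·S(1−A) = 4πR²·σT_eq⁴, so T_eq⁴ = S(1−A)/(4σ).
T_eq = [1.35×10⁴ × 0.89 / (4 × 5.67×10⁻⁸)]^(1/4) = (5.30×10¹⁰)^(1/4) = 480 K.

T_eq ≈ 480 K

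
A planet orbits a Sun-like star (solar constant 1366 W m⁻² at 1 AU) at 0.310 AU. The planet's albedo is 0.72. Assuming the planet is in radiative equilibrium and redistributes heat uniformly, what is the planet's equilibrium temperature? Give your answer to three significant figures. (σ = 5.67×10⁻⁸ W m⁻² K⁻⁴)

Flux at 0.310 AU: S = 1366/0.310² = 1.42×10⁴ W m⁻².
Energy balance: absorbed = emitted ⇒ πR²·S(1−A) = 4πR²·σT_eq⁴, so T_eq⁴ = S(1−A)/(4σ).
T_eq = [1.42×10⁴ × 0.28 / (4 × 5.67×10⁻⁸)]^(1/4) = (1.75×10¹⁰)^(1/4) = 364 K.

T_eq ≈ 364 K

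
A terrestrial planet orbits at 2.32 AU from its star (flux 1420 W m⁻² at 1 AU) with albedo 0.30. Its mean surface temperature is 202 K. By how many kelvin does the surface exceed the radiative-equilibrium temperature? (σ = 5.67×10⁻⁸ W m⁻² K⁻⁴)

S = 1420/2.32² = 263.8 W m⁻².
T_eq = [S(1−A)/(4σ)]^(1/4) = [263.8×0.70/(4×5.67×10⁻⁸)]^(1/4) = 168.9 K.
ΔT = T_surf − T_eq = 202 − 168.9.

ΔT ≈ 33.1 K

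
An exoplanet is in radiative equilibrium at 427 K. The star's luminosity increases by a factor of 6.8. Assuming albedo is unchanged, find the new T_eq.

T_eq ∝ L^(1/4) · d^(−1/2).
T′ = 427 × 6.8^(1/4) = 690 K.

T_eq ≈ 690 K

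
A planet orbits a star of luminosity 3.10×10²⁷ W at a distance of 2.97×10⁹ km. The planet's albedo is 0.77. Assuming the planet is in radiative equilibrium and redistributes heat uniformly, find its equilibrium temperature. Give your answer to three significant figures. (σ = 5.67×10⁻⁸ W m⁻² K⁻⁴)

T_eq ≈ 73.0 K

d = 2.97×10⁹ km = 2.97×10¹² m.
Flux: S = L/(4πd²) = 3.10×10²⁷/(4π×(2.97×10¹²)²) = 28.0 W m⁻².
Energy balance: absorbed = emitted ⇒ πR²·S(1−A) = 4πR²·σT_eq⁴, so T_eq⁴ = S(1−A)/(4σ).
T_eq = [28.0 × 0.23 / (4 × 5.67×10⁻⁸)]^(1/4) = (2.84×10⁷)^(1/4) = 73.0 K.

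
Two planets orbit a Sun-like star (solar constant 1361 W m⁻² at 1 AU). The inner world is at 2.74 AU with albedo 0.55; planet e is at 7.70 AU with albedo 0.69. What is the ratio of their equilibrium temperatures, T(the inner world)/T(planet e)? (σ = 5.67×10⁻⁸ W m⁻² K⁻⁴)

T₁/T₂ ≈ 1.840

T_eq = [S₀(1−A)/(4σd²)]^(1/4), so T ∝ (1−A)^(1/4) / √d.
T₁ = [1361×0.45/(4×5.67×10⁻⁸×2.74²)]^(1/4) = 137.72 K.
T₂ = [1361×0.31/(4×5.67×10⁻⁸×7.70²)]^(1/4) = 74.84 K.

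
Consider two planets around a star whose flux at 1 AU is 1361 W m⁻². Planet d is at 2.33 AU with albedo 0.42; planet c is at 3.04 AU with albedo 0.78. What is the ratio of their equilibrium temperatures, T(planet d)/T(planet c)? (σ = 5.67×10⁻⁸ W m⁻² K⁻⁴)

T_eq = [S₀(1−A)/(4σd²)]^(1/4), so T ∝ (1−A)^(1/4) / √d.
T₁ = [1361×0.58/(4×5.67×10⁻⁸×2.33²)]^(1/4) = 159.12 K.
T₂ = [1361×0.22/(4×5.67×10⁻⁸×3.04²)]^(1/4) = 109.33 K.

T₁/T₂ ≈ 1.455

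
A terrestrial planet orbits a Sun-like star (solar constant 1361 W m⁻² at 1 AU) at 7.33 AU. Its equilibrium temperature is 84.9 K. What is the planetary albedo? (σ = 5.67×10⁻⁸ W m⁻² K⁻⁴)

A ≈ 0.53

Flux at 7.33 AU: S = 1361/7.33² = 25.3 W m⁻².
From T_eq⁴ = S(1−A)/(4σ): 1−A = 4σT_eq⁴/S.
1−A = 4 × 5.67×10⁻⁸ × (84.9)⁴ / 25.3 = 0.465.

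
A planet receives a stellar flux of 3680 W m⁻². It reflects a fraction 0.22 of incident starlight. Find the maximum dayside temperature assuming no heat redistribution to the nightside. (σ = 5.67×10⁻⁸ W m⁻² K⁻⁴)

With no redistribution each surface element balances locally: S(1−A) = σT⁴.
T = [3680 × 0.78 / 5.67×10⁻⁸]^(1/4) = (5.06×10¹⁰)^(1/4) = 474 K.

T_ss ≈ 474 K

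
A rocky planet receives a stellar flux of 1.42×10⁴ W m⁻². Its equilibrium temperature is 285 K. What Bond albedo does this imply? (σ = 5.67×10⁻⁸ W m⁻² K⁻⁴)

A ≈ 0.89

From T_eq⁴ = S(1−A)/(4σ): 1−A = 4σT_eq⁴/S.
1−A = 4 × 5.67×10⁻⁸ × (285)⁴ / 1.42×10⁴ = 0.105.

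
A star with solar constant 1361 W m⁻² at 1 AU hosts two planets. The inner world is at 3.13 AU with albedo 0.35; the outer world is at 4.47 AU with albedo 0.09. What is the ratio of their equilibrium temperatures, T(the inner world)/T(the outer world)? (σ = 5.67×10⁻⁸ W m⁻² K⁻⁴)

T₁/T₂ ≈ 1.099

T_eq = [S₀(1−A)/(4σd²)]^(1/4), so T ∝ (1−A)^(1/4) / √d.
T₁ = [1361×0.65/(4×5.67×10⁻⁸×3.13²)]^(1/4) = 141.26 K.
T₂ = [1361×0.91/(4×5.67×10⁻⁸×4.47²)]^(1/4) = 128.58 K.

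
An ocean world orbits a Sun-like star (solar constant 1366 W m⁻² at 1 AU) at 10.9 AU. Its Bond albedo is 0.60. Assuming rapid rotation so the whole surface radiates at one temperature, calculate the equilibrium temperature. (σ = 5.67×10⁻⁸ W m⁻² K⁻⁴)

Flux at 10.9 AU: S = 1366/10.9² = 11.5 W m⁻².
Energy balance: absorbed = emitted ⇒ πR²·S(1−A) = 4πR²·σT_eq⁴, so T_eq⁴ = S(1−A)/(4σ).
T_eq = [11.5 × 0.40 / (4 × 5.67×10⁻⁸)]^(1/4) = (2.03×10⁷)^(1/4) = 67.1 K.

T_eq ≈ 67.1 K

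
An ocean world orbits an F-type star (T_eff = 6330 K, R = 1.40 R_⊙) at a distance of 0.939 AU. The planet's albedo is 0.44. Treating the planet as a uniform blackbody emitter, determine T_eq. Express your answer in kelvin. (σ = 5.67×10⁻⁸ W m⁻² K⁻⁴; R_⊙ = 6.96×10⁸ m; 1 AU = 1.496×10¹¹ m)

T_eq ≈ 322 K

R_⋆ = 1.40 × 6.96×10⁸ = 9.74×10⁸ m.
d = 0.939 AU = 1.40×10¹¹ m.
L = 4πR_⋆²σT_⋆⁴ = 4π(9.74×10⁸)² × 5.67×10⁻⁸ × (6330)⁴ = 1.09×10²⁷ W.
S = L/(4πd²) = 4380 W m⁻².
Energy balance: absorbed = emitted ⇒ πR²·S(1−A) = 4πR²·σT_eq⁴, so T_eq⁴ = S(1−A)/(4σ).
T_eq = [4380 × 0.56 / (4 × 5.67×10⁻⁸)]^(1/4) = (1.08×10¹⁰)^(1/4) = 322 K.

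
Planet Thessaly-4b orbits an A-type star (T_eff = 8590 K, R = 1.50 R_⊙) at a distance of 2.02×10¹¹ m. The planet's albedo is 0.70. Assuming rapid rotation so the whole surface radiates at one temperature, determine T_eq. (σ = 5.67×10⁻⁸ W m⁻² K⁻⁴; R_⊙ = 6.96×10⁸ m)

T_eq ≈ 323 K

R_⋆ = 1.50 × 6.96×10⁸ = 1.04×10⁹ m.
L = 4πR_⋆²σT_⋆⁴ = 4π(1.04×10⁹)² × 5.67×10⁻⁸ × (8590)⁴ = 4.23×10²⁷ W.
S = L/(4πd²) = 8250 W m⁻².
Energy balance: absorbed = emitted ⇒ πR²·S(1−A) = 4πR²·σT_eq⁴, so T_eq⁴ = S(1−A)/(4σ).
T_eq = [8250 × 0.30 / (4 × 5.67×10⁻⁸)]^(1/4) = (1.09×10¹⁰)^(1/4) = 323 K.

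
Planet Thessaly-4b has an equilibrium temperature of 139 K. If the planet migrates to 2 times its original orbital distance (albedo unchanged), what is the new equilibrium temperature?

T_eq ≈ 98.3 K

T_eq ∝ L^(1/4) · d^(−1/2).
T′ = 139 / 2^(1/2) = 98.3 K.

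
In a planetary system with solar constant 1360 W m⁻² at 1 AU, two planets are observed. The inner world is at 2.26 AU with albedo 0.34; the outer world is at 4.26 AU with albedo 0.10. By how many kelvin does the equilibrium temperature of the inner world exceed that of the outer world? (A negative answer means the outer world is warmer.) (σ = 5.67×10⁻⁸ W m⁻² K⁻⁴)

T_eq = [S₀(1−A)/(4σd²)]^(1/4), so T ∝ (1−A)^(1/4) / √d.
T₁ = [1360×0.66/(4×5.67×10⁻⁸×2.26²)]^(1/4) = 166.84 K.
T₂ = [1360×0.90/(4×5.67×10⁻⁸×4.26²)]^(1/4) = 131.32 K.

ΔT ≈ 35.5 K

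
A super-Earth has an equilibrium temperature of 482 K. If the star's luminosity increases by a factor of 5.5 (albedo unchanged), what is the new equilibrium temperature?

T_eq ∝ L^(1/4) · d^(−1/2).
T′ = 482 × 5.5^(1/4) = 738 K.

T_eq ≈ 738 K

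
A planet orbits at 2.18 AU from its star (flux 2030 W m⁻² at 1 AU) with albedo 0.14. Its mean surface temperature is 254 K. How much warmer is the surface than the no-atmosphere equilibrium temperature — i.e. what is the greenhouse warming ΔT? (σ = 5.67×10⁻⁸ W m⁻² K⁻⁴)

S = 2030/2.18² = 427.2 W m⁻².
T_eq = [S(1−A)/(4σ)]^(1/4) = [427.2×0.86/(4×5.67×10⁻⁸)]^(1/4) = 200.6 K.
ΔT = T_surf − T_eq = 254 − 200.6.

ΔT ≈ 53.4 K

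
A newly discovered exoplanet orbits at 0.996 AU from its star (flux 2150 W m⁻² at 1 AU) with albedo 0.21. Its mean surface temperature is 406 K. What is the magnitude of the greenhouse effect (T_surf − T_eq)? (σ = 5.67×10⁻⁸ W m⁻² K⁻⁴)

S = 2150/0.996² = 2167 W m⁻².
T_eq = [S(1−A)/(4σ)]^(1/4) = [2167×0.79/(4×5.67×10⁻⁸)]^(1/4) = 294.8 K.
ΔT = T_surf − T_eq = 406 − 294.8.

ΔT ≈ 111.2 K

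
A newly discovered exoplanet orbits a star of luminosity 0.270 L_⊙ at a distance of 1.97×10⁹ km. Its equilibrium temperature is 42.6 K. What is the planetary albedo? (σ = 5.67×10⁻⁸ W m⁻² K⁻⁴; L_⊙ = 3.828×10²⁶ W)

d = 1.97×10⁹ km = 1.97×10¹² m.
L = 0.270 × 3.828×10²⁶ = 1.03×10²⁶ W.
Flux: S = L/(4πd²) = 1.03×10²⁶/(4π×(1.97×10¹²)²) = 2.12 W m⁻².
From T_eq⁴ = S(1−A)/(4σ): 1−A = 4σT_eq⁴/S.
1−A = 4 × 5.67×10⁻⁸ × (42.6)⁴ / 2.12 = 0.352.

A ≈ 0.65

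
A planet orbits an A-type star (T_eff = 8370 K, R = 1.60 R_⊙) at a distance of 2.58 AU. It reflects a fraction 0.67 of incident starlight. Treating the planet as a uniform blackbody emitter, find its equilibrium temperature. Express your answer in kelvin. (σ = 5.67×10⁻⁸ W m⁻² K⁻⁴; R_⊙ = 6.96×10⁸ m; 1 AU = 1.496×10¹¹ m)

T_eq ≈ 241 K

R_⋆ = 1.60 × 6.96×10⁸ = 1.11×10⁹ m.
d = 2.58 AU = 3.86×10¹¹ m.
L = 4πR_⋆²σT_⋆⁴ = 4π(1.11×10⁹)² × 5.67×10⁻⁸ × (8370)⁴ = 4.34×10²⁷ W.
S = L/(4πd²) = 2320 W m⁻².
Energy balance: absorbed = emitted ⇒ πR²·S(1−A) = 4πR²·σT_eq⁴, so T_eq⁴ = S(1−A)/(4σ).
T_eq = [2320 × 0.33 / (4 × 5.67×10⁻⁸)]^(1/4) = (3.37×10⁹)^(1/4) = 241 K.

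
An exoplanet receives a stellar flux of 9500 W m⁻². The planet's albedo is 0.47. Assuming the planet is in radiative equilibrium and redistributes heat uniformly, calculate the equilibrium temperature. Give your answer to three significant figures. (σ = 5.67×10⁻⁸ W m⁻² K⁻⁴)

T_eq ≈ 386 K

Energy balance: absorbed = emitted ⇒ πR²·S(1−A) = 4πR²·σT_eq⁴, so T_eq⁴ = S(1−A)/(4σ).
T_eq = [9500 × 0.53 / (4 × 5.67×10⁻⁸)]^(1/4) = (2.22×10¹⁰)^(1/4) = 386 K.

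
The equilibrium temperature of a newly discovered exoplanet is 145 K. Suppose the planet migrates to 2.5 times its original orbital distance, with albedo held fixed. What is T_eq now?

T_eq ≈ 91.7 K

T_eq ∝ L^(1/4) · d^(−1/2).
T′ = 145 / 2.5^(1/2) = 91.7 K.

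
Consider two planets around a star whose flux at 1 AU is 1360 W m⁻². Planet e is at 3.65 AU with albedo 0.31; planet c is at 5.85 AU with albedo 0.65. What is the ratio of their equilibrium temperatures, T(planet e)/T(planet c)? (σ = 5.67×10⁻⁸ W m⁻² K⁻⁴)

T₁/T₂ ≈ 1.500

T_eq = [S₀(1−A)/(4σd²)]^(1/4), so T ∝ (1−A)^(1/4) / √d.
T₁ = [1360×0.69/(4×5.67×10⁻⁸×3.65²)]^(1/4) = 132.75 K.
T₂ = [1360×0.35/(4×5.67×10⁻⁸×5.85²)]^(1/4) = 88.49 K.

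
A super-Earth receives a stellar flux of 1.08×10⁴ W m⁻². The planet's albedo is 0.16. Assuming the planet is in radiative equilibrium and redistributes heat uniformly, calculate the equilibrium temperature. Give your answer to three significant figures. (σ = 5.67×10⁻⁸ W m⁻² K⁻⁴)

T_eq ≈ 447 K

Energy balance: absorbed = emitted ⇒ πR²·S(1−A) = 4πR²·σT_eq⁴, so T_eq⁴ = S(1−A)/(4σ).
T_eq = [1.08×10⁴ × 0.84 / (4 × 5.67×10⁻⁸)]^(1/4) = (4.00×10¹⁰)^(1/4) = 447 K.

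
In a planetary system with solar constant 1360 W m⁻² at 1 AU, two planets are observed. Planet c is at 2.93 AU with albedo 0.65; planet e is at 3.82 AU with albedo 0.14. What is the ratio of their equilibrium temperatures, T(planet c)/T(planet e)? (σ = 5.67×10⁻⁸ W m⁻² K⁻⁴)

T_eq = [S₀(1−A)/(4σd²)]^(1/4), so T ∝ (1−A)^(1/4) / √d.
T₁ = [1360×0.35/(4×5.67×10⁻⁸×2.93²)]^(1/4) = 125.04 K.
T₂ = [1360×0.86/(4×5.67×10⁻⁸×3.82²)]^(1/4) = 137.11 K.

T₁/T₂ ≈ 0.912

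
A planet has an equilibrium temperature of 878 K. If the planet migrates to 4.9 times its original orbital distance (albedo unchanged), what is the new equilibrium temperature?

T_eq ∝ L^(1/4) · d^(−1/2).
T′ = 878 / 4.9^(1/2) = 397 K.

T_eq ≈ 397 K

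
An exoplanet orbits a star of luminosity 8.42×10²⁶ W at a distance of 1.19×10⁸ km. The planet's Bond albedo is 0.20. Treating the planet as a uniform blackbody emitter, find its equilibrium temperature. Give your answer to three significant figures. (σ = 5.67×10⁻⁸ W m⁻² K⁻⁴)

d = 1.19×10⁸ km = 1.19×10¹¹ m.
Flux: S = L/(4πd²) = 8.42×10²⁶/(4π×(1.19×10¹¹)²) = 4730 W m⁻².
Energy balance: absorbed = emitted ⇒ πR²·S(1−A) = 4πR²·σT_eq⁴, so T_eq⁴ = S(1−A)/(4σ).
T_eq = [4730 × 0.80 / (4 × 5.67×10⁻⁸)]^(1/4) = (1.67×10¹⁰)^(1/4) = 359 K.

T_eq ≈ 359 K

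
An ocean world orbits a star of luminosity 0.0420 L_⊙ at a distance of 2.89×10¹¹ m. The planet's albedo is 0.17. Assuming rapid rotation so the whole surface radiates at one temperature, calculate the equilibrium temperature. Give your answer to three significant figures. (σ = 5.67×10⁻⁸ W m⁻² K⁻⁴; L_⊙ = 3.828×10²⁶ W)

T_eq ≈ 86.5 K

L = 0.0420 × 3.828×10²⁶ = 1.61×10²⁵ W.
Flux: S = L/(4πd²) = 1.61×10²⁵/(4π×(2.89×10¹¹)²) = 15.3 W m⁻².
Energy balance: absorbed = emitted ⇒ πR²·S(1−A) = 4πR²·σT_eq⁴, so T_eq⁴ = S(1−A)/(4σ).
T_eq = [15.3 × 0.83 / (4 × 5.67×10⁻⁸)]^(1/4) = (5.61×10⁷)^(1/4) = 86.5 K.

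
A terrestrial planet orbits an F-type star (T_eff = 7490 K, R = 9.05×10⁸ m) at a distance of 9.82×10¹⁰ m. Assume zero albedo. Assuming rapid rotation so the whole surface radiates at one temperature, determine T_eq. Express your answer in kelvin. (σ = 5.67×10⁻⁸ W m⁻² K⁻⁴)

L = 4πR_⋆²σT_⋆⁴ = 4π(9.05×10⁸)² × 5.67×10⁻⁸ × (7490)⁴ = 1.84×10²⁷ W.
S = L/(4πd²) = 1.52×10⁴ W m⁻².
Energy balance: absorbed = emitted ⇒ πR²·S(1−A) = 4πR²·σT_eq⁴, so T_eq⁴ = S(1−A)/(4σ).
T_eq = [1.52×10⁴ × 1.00 / (4 × 5.67×10⁻⁸)]^(1/4) = (6.68×10¹⁰)^(1/4) = 508 K.

T_eq ≈ 508 K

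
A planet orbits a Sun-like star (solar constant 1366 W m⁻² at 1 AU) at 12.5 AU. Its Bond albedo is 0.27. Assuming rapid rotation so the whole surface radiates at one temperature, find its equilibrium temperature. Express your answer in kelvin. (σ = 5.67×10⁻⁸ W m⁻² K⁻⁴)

Flux at 12.5 AU: S = 1366/12.5² = 8.74 W m⁻².
Energy balance: absorbed = emitted ⇒ πR²·S(1−A) = 4πR²·σT_eq⁴, so T_eq⁴ = S(1−A)/(4σ).
T_eq = [8.74 × 0.73 / (4 × 5.67×10⁻⁸)]^(1/4) = (2.81×10⁷)^(1/4) = 72.8 K.

T_eq ≈ 72.8 K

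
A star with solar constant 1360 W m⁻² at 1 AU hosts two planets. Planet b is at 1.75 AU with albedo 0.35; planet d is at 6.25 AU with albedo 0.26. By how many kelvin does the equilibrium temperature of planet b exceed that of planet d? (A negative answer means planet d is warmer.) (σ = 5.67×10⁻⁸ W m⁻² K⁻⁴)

ΔT ≈ 85.6 K

T_eq = [S₀(1−A)/(4σd²)]^(1/4), so T ∝ (1−A)^(1/4) / √d.
T₁ = [1360×0.65/(4×5.67×10⁻⁸×1.75²)]^(1/4) = 188.88 K.
T₂ = [1360×0.74/(4×5.67×10⁻⁸×6.25²)]^(1/4) = 103.24 K.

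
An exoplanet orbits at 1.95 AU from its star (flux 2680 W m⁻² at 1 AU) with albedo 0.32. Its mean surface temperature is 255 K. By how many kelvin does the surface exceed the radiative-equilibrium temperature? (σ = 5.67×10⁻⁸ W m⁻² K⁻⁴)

ΔT ≈ 40.6 K

S = 2680/1.95² = 704.8 W m⁻².
T_eq = [S(1−A)/(4σ)]^(1/4) = [704.8×0.68/(4×5.67×10⁻⁸)]^(1/4) = 214.4 K.
ΔT = T_surf − T_eq = 255 − 214.4.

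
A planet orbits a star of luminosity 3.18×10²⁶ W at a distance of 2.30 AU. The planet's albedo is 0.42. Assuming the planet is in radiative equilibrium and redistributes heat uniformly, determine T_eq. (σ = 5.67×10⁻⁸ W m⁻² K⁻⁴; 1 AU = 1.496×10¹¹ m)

d = 2.30 AU = 3.44×10¹¹ m.
Flux: S = L/(4πd²) = 3.18×10²⁶/(4π×(3.44×10¹¹)²) = 214 W m⁻².
Energy balance: absorbed = emitted ⇒ πR²·S(1−A) = 4πR²·σT_eq⁴, so T_eq⁴ = S(1−A)/(4σ).
T_eq = [214 × 0.58 / (4 × 5.67×10⁻⁸)]^(1/4) = (5.47×10⁸)^(1/4) = 153 K.

T_eq ≈ 153 K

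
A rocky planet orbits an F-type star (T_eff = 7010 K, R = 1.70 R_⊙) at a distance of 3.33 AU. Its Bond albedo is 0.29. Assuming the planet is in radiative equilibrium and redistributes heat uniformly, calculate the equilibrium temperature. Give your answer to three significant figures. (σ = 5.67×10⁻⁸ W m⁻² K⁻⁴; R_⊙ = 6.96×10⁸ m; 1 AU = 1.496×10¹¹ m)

T_eq ≈ 222 K

R_⋆ = 1.70 × 6.96×10⁸ = 1.18×10⁹ m.
d = 3.33 AU = 4.98×10¹¹ m.
L = 4πR_⋆²σT_⋆⁴ = 4π(1.18×10⁹)² × 5.67×10⁻⁸ × (7010)⁴ = 2.41×10²⁷ W.
S = L/(4πd²) = 772 W m⁻².
Energy balance: absorbed = emitted ⇒ πR²·S(1−A) = 4πR²·σT_eq⁴, so T_eq⁴ = S(1−A)/(4σ).
T_eq = [772 × 0.71 / (4 × 5.67×10⁻⁸)]^(1/4) = (2.42×10⁹)^(1/4) = 222 K.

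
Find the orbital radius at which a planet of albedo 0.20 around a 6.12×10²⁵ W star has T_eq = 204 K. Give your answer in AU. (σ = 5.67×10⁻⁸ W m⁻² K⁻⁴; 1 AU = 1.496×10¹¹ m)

From T_eq⁴ = L(1−A)/(16πσd²): d = √[L(1−A)/(16πσT_eq⁴)].
d = √[6.12×10²⁵ × 0.80 / (16π × 5.67×10⁻⁸ × (204)⁴)] = 9.96×10¹⁰ m = 0.666 AU.

d ≈ 0.666 AU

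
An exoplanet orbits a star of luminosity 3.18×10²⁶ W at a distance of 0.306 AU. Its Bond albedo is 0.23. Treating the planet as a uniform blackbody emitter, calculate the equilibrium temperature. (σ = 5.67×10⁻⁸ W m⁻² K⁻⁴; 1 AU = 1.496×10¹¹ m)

T_eq ≈ 450 K

d = 0.306 AU = 4.58×10¹⁰ m.
Flux: S = L/(4πd²) = 3.18×10²⁶/(4π×(4.58×10¹⁰)²) = 1.21×10⁴ W m⁻².
Energy balance: absorbed = emitted ⇒ πR²·S(1−A) = 4πR²·σT_eq⁴, so T_eq⁴ = S(1−A)/(4σ).
T_eq = [1.21×10⁴ × 0.77 / (4 × 5.67×10⁻⁸)]^(1/4) = (4.10×10¹⁰)^(1/4) = 450 K.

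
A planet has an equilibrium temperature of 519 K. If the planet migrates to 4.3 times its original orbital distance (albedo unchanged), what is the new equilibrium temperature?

T_eq ∝ L^(1/4) · d^(−1/2).
T′ = 519 / 4.3^(1/2) = 250 K.

T_eq ≈ 250 K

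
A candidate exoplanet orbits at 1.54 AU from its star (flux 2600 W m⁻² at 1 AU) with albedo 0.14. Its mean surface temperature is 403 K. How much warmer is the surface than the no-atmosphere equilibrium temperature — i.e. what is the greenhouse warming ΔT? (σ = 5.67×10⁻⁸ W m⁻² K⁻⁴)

ΔT ≈ 149.1 K

S = 2600/1.54² = 1096 W m⁻².
T_eq = [S(1−A)/(4σ)]^(1/4) = [1096×0.86/(4×5.67×10⁻⁸)]^(1/4) = 253.9 K.
ΔT = T_surf − T_eq = 403 − 253.9.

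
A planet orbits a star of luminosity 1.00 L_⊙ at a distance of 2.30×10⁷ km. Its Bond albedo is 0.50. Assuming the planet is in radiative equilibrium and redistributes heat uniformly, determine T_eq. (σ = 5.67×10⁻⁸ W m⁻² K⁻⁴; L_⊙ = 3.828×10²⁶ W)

T_eq ≈ 597 K

d = 2.30×10⁷ km = 2.30×10¹⁰ m.
L = 1.00 × 3.828×10²⁶ = 3.83×10²⁶ W.
Flux: S = L/(4πd²) = 3.83×10²⁶/(4π×(2.30×10¹⁰)²) = 5.76×10⁴ W m⁻².
Energy balance: absorbed = emitted ⇒ πR²·S(1−A) = 4πR²·σT_eq⁴, so T_eq⁴ = S(1−A)/(4σ).
T_eq = [5.76×10⁴ × 0.50 / (4 × 5.67×10⁻⁸)]^(1/4) = (1.27×10¹¹)^(1/4) = 597 K.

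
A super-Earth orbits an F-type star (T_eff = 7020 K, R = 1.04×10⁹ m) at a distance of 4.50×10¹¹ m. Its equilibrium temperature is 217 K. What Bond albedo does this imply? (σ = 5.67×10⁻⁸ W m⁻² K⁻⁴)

L = 4πR_⋆²σT_⋆⁴ = 4π(1.04×10⁹)² × 5.67×10⁻⁸ × (7020)⁴ = 1.87×10²⁷ W.
S = L/(4πd²) = 735 W m⁻².
From T_eq⁴ = S(1−A)/(4σ): 1−A = 4σT_eq⁴/S.
1−A = 4 × 5.67×10⁻⁸ × (217)⁴ / 735 = 0.684.

A ≈ 0.32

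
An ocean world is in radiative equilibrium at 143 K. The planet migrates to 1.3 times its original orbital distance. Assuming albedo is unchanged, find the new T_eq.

T_eq ∝ L^(1/4) · d^(−1/2).
T′ = 143 / 1.3^(1/2) = 125 K.

T_eq ≈ 125 K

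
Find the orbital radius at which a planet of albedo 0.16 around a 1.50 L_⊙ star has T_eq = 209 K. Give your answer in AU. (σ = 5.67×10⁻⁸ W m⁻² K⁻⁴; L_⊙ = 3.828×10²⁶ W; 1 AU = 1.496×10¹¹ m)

L = 1.50 × 3.828×10²⁶ = 5.74×10²⁶ W.
From T_eq⁴ = L(1−A)/(16πσd²): d = √[L(1−A)/(16πσT_eq⁴)].
d = √[5.74×10²⁶ × 0.84 / (16π × 5.67×10⁻⁸ × (209)⁴)] = 2.98×10¹¹ m = 1.99 AU.

d ≈ 1.99 AU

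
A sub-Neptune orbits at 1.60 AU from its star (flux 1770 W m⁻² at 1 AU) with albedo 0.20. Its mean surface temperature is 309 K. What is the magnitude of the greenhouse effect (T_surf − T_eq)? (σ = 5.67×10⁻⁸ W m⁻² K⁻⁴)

ΔT ≈ 86.8 K

S = 1770/1.60² = 691.4 W m⁻².
T_eq = [S(1−A)/(4σ)]^(1/4) = [691.4×0.80/(4×5.67×10⁻⁸)]^(1/4) = 222.2 K.
ΔT = T_surf − T_eq = 309 − 222.2.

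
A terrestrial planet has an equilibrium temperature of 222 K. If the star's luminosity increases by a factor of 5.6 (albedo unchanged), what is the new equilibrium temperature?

T_eq ∝ L^(1/4) · d^(−1/2).
T′ = 222 × 5.6^(1/4) = 342 K.

T_eq ≈ 342 K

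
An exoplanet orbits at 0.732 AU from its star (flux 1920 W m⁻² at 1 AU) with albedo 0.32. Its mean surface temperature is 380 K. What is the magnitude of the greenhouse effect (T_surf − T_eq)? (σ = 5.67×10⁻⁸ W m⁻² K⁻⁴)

S = 1920/0.732² = 3583 W m⁻².
T_eq = [S(1−A)/(4σ)]^(1/4) = [3583×0.68/(4×5.67×10⁻⁸)]^(1/4) = 321.9 K.
ΔT = T_surf − T_eq = 380 − 321.9.

ΔT ≈ 58.1 K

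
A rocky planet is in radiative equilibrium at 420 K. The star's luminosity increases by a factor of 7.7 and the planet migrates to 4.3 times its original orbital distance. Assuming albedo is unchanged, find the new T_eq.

T_eq ∝ L^(1/4) · d^(−1/2).
T′ = 420 × 7.7^(1/4) / 4.3^(1/2) = 337 K.

T_eq ≈ 337 K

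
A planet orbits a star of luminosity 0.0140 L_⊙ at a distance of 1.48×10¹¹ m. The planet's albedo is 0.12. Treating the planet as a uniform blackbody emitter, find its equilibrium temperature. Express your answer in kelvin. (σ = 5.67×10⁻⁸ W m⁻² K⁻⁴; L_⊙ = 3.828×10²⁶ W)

L = 0.0140 × 3.828×10²⁶ = 5.36×10²⁴ W.
Flux: S = L/(4πd²) = 5.36×10²⁴/(4π×(1.48×10¹¹)²) = 19.5 W m⁻².
Energy balance: absorbed = emitted ⇒ πR²·S(1−A) = 4πR²·σT_eq⁴, so T_eq⁴ = S(1−A)/(4σ).
T_eq = [19.5 × 0.88 / (4 × 5.67×10⁻⁸)]^(1/4) = (7.55×10⁷)^(1/4) = 93.2 K.

T_eq ≈ 93.2 K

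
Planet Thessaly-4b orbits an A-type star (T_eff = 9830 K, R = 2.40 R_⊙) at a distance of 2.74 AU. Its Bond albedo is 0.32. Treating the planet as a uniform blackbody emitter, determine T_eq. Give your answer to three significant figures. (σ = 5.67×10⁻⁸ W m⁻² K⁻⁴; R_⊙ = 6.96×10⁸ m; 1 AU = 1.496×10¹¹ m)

T_eq ≈ 403 K

R_⋆ = 2.40 × 6.96×10⁸ = 1.67×10⁹ m.
d = 2.74 AU = 4.10×10¹¹ m.
L = 4πR_⋆²σT_⋆⁴ = 4π(1.67×10⁹)² × 5.67×10⁻⁸ × (9830)⁴ = 1.86×10²⁸ W.
S = L/(4πd²) = 8790 W m⁻².
Energy balance: absorbed = emitted ⇒ πR²·S(1−A) = 4πR²·σT_eq⁴, so T_eq⁴ = S(1−A)/(4σ).
T_eq = [8790 × 0.68 / (4 × 5.67×10⁻⁸)]^(1/4) = (2.64×10¹⁰)^(1/4) = 403 K.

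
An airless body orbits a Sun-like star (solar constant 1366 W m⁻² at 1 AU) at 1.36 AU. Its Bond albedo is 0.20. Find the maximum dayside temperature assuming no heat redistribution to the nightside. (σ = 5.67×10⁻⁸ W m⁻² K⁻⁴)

T_ss ≈ 319 K

Flux at 1.36 AU: S = 1366/1.36² = 739 W m⁻².
With no redistribution each surface element balances locally: S(1−A) = σT⁴.
T = [739 × 0.80 / 5.67×10⁻⁸]^(1/4) = (1.04×10¹⁰)^(1/4) = 319 K.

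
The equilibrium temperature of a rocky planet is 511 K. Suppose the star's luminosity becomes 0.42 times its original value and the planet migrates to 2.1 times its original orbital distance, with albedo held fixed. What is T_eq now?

T_eq ∝ L^(1/4) · d^(−1/2).
T′ = 511 × 0.42^(1/4) / 2.1^(1/2) = 284 K.

T_eq ≈ 284 K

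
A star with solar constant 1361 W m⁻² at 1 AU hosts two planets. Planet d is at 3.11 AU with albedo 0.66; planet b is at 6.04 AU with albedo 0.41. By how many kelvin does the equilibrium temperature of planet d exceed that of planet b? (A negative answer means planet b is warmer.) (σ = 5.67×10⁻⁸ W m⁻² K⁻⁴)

T_eq = [S₀(1−A)/(4σd²)]^(1/4), so T ∝ (1−A)^(1/4) / √d.
T₁ = [1361×0.34/(4×5.67×10⁻⁸×3.11²)]^(1/4) = 120.52 K.
T₂ = [1361×0.59/(4×5.67×10⁻⁸×6.04²)]^(1/4) = 99.25 K.

ΔT ≈ 21.3 K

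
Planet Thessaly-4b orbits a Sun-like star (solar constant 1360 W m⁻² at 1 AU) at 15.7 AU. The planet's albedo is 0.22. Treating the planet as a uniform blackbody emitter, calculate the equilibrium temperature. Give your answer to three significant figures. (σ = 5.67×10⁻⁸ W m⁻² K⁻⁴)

Flux at 15.7 AU: S = 1360/15.7² = 5.52 W m⁻².
Energy balance: absorbed = emitted ⇒ πR²·S(1−A) = 4πR²·σT_eq⁴, so T_eq⁴ = S(1−A)/(4σ).
T_eq = [5.52 × 0.78 / (4 × 5.67×10⁻⁸)]^(1/4) = (1.90×10⁷)^(1/4) = 66.0 K.

T_eq ≈ 66.0 K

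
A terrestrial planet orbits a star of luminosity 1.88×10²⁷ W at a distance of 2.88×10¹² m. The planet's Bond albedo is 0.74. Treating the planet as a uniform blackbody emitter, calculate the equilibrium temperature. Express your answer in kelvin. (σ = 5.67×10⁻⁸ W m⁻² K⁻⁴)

T_eq ≈ 67.4 K

Flux: S = L/(4πd²) = 1.88×10²⁷/(4π×(2.88×10¹²)²) = 18.0 W m⁻².
Energy balance: absorbed = emitted ⇒ πR²·S(1−A) = 4πR²·σT_eq⁴, so T_eq⁴ = S(1−A)/(4σ).
T_eq = [18.0 × 0.26 / (4 × 5.67×10⁻⁸)]^(1/4) = (2.07×10⁷)^(1/4) = 67.4 K.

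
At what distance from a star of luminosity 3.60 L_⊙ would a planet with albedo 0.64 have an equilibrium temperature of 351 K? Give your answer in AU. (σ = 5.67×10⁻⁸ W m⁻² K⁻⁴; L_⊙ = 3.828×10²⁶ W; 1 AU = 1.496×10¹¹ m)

L = 3.60 × 3.828×10²⁶ = 1.38×10²⁷ W.
From T_eq⁴ = L(1−A)/(16πσd²): d = √[L(1−A)/(16πσT_eq⁴)].
d = √[1.38×10²⁷ × 0.36 / (16π × 5.67×10⁻⁸ × (351)⁴)] = 1.07×10¹¹ m = 0.716 AU.

d ≈ 0.716 AU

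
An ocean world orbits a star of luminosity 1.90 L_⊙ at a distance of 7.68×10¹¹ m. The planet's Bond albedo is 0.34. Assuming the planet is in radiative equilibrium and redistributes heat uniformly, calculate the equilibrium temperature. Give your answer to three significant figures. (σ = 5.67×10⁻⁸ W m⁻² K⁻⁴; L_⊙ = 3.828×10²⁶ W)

L = 1.90 × 3.828×10²⁶ = 7.27×10²⁶ W.
Flux: S = L/(4πd²) = 7.27×10²⁶/(4π×(7.68×10¹¹)²) = 98.1 W m⁻².
Energy balance: absorbed = emitted ⇒ πR²·S(1−A) = 4πR²·σT_eq⁴, so T_eq⁴ = S(1−A)/(4σ).
T_eq = [98.1 × 0.66 / (4 × 5.67×10⁻⁸)]^(1/4) = (2.86×10⁸)^(1/4) = 130 K.

T_eq ≈ 130 K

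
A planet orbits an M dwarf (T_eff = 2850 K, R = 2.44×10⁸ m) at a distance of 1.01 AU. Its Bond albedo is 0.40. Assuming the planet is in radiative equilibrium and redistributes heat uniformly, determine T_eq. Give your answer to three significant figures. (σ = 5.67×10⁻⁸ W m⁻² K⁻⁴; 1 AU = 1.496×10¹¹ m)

T_eq ≈ 71.3 K

d = 1.01 AU = 1.51×10¹¹ m.
L = 4πR_⋆²σT_⋆⁴ = 4π(2.44×10⁸)² × 5.67×10⁻⁸ × (2850)⁴ = 2.80×10²⁴ W.
S = L/(4πd²) = 9.76 W m⁻².
Energy balance: absorbed = emitted ⇒ πR²·S(1−A) = 4πR²·σT_eq⁴, so T_eq⁴ = S(1−A)/(4σ).
T_eq = [9.76 × 0.60 / (4 × 5.67×10⁻⁸)]^(1/4) = (2.58×10⁷)^(1/4) = 71.3 K.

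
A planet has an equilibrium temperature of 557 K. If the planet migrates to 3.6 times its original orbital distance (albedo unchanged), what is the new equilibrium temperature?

T_eq ∝ L^(1/4) · d^(−1/2).
T′ = 557 / 3.6^(1/2) = 294 K.

T_eq ≈ 294 K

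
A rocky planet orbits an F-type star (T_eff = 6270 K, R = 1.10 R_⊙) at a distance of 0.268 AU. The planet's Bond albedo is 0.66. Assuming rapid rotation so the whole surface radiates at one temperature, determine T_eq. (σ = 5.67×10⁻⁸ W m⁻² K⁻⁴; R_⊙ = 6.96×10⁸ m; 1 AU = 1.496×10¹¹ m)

R_⋆ = 1.10 × 6.96×10⁸ = 7.66×10⁸ m.
d = 0.268 AU = 4.01×10¹⁰ m.
L = 4πR_⋆²σT_⋆⁴ = 4π(7.66×10⁸)² × 5.67×10⁻⁸ × (6270)⁴ = 6.45×10²⁶ W.
S = L/(4πd²) = 3.20×10⁴ W m⁻².
Energy balance: absorbed = emitted ⇒ πR²·S(1−A) = 4πR²·σT_eq⁴, so T_eq⁴ = S(1−A)/(4σ).
T_eq = [3.20×10⁴ × 0.34 / (4 × 5.67×10⁻⁸)]^(1/4) = (4.79×10¹⁰)^(1/4) = 468 K.

T_eq ≈ 468 K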